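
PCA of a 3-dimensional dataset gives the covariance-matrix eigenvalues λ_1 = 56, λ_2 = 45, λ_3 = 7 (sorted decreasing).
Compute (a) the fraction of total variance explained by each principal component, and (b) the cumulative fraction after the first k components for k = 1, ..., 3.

Step 1 — total variance = trace(Sigma) = Σ λ_i = 56 + 45 + 7 = 108.

Step 2 — fraction explained by component i = λ_i / Σ λ:
  PC1: 56/108 = 0.5185
  PC2: 45/108 = 0.4167
  PC3: 7/108 = 0.0648

Step 3 — cumulative fraction after k components = (λ_1 + ... + λ_k) / Σ λ:
  k = 1: 56/108 = 0.5185
  k = 2: (56 + 45)/108 = 101/108 = 0.9352
  k = 3: (56 + 45 + 7)/108 = 108/108 = 1

Summary (fraction, with percent):

explained: PC1 0.5185 (51.85%), PC2 0.4167 (41.67%), PC3 0.0648 (6.48%);  cumulative: 0.5185, 0.9352, 1


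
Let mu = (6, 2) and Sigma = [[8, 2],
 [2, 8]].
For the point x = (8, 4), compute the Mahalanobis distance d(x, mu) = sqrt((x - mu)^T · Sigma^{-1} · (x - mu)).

Step 1 — centre the observation: (x - mu) = (2, 2).

Step 2 — invert Sigma. det(Sigma) = 8·8 - (2)² = 60.
  Sigma^{-1} = (1/det) · [[d, -b], [-b, a]] = [[0.1333, -0.0333],
 [-0.0333, 0.1333]].

Step 3 — form the quadratic (x - mu)^T · Sigma^{-1} · (x - mu):
  Sigma^{-1} · (x - mu) = (0.2, 0.2).
  (x - mu)^T · [Sigma^{-1} · (x - mu)] = (2)·(0.2) + (2)·(0.2) = 0.8.

Step 4 — take square root: d = √(0.8) ≈ 0.8944.

d(x, mu) = √(0.8) ≈ 0.8944


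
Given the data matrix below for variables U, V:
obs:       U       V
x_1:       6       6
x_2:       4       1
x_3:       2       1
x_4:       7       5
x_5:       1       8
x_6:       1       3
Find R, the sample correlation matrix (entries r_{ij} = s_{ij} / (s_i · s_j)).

Step 1 — column means:
  mean(U) = (6 + 4 + 2 + 7 + 1 + 1) / 6 = 21/6 = 3.5
  mean(V) = (6 + 1 + 1 + 5 + 8 + 3) / 6 = 24/6 = 4

Step 2 — sample variances and covariances s[i,j] = (1/(n-1)) · Σ_k (x_{k,i} - mean_i) · (x_{k,j} - mean_j), with n-1 = 5:
  s[U,U] = ((2.5)·(2.5) + (0.5)·(0.5) + (-1.5)·(-1.5) + (3.5)·(3.5) + (-2.5)·(-2.5) + (-2.5)·(-2.5)) / 5 = 33.5/5 = 6.7
  s[U,V] = ((2.5)·(2) + (0.5)·(-3) + (-1.5)·(-3) + (3.5)·(1) + (-2.5)·(4) + (-2.5)·(-1)) / 5 = 4/5 = 0.8
  s[V,V] = ((2)·(2) + (-3)·(-3) + (-3)·(-3) + (1)·(1) + (4)·(4) + (-1)·(-1)) / 5 = 40/5 = 8
  Sample standard deviations s_i = √(s[i,i]):
  s(U) = √(6.7) = 2.5884
  s(V) = √(8) = 2.8284

Step 3 — r_{ij} = s_{ij} / (s_i · s_j):
  r[U,U] = 1 (diagonal).
  r[U,V] = 0.8 / (2.5884 · 2.8284) = 0.8 / 7.3212 = 0.1093
  r[V,V] = 1 (diagonal).

R is symmetric with unit diagonal. Assembling:

R = [[1, 0.1093],
 [0.1093, 1]]


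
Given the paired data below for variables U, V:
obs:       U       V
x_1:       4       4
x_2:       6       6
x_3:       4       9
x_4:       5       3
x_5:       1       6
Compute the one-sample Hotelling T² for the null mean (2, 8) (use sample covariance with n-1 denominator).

Step 1 — sample mean vector:
  mean(U) = (4 + 6 + 4 + 5 + 1) / 5 = 20/5 = 4
  mean(V) = (4 + 6 + 9 + 3 + 6) / 5 = 28/5 = 5.6
  x̄ = (4, 5.6),  deviation x̄ - mu_0 = (4, 5.6) - (2, 8) = (2, -2.4).

Step 2 — sample covariance matrix, S[i,j] = (1/(n-1)) · Σ_k (x_{k,i} - mean_i) · (x_{k,j} - mean_j), divisor n-1 = 4:
  S[U,U] = ((0)·(0) + (2)·(2) + (0)·(0) + (1)·(1) + (-3)·(-3)) / 4 = 14/4 = 3.5
  S[U,V] = ((0)·(-1.6) + (2)·(0.4) + (0)·(3.4) + (1)·(-2.6) + (-3)·(0.4)) / 4 = -3/4 = -0.75
  S[V,V] = ((-1.6)·(-1.6) + (0.4)·(0.4) + (3.4)·(3.4) + (-2.6)·(-2.6) + (0.4)·(0.4)) / 4 = 21.2/4 = 5.3
  S = [[3.5, -0.75],
 [-0.75, 5.3]].

Step 3 — invert S. det(S) = 3.5·5.3 - (-0.75)² = 17.9875.
  S^{-1} = (1/det) · [[d, -b], [-b, a]] = [[0.2946, 0.0417],
 [0.0417, 0.1946]].

Step 4 — quadratic form (x̄ - mu_0)^T · S^{-1} · (x̄ - mu_0):
  S^{-1} · (x̄ - mu_0) = (0.4892, -0.3836),
  (x̄ - mu_0)^T · [...] = (2)·(0.4892) + (-2.4)·(-0.3836) = 1.8991.

Step 5 — scale by n: T² = 5 · 1.8991 = 9.4955.

T² ≈ 9.4955


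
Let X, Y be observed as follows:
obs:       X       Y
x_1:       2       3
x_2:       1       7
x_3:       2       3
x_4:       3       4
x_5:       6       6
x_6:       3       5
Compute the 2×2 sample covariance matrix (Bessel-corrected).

Step 1 — column means:
  mean(X) = (2 + 1 + 2 + 3 + 6 + 3) / 6 = 17/6 = 2.8333
  mean(Y) = (3 + 7 + 3 + 4 + 6 + 5) / 6 = 28/6 = 4.6667

Step 2 — sample covariance S[i,j] = (1/(n-1)) · Σ_k (x_{k,i} - mean_i) · (x_{k,j} - mean_j), with n-1 = 5.
  S[X,X] = ((-0.8333)·(-0.8333) + (-1.8333)·(-1.8333) + (-0.8333)·(-0.8333) + (0.1667)·(0.1667) + (3.1667)·(3.1667) + (0.1667)·(0.1667)) / 5 = 14.8333/5 = 2.9667
  S[X,Y] = ((-0.8333)·(-1.6667) + (-1.8333)·(2.3333) + (-0.8333)·(-1.6667) + (0.1667)·(-0.6667) + (3.1667)·(1.3333) + (0.1667)·(0.3333)) / 5 = 2.6667/5 = 0.5333
  S[Y,Y] = ((-1.6667)·(-1.6667) + (2.3333)·(2.3333) + (-1.6667)·(-1.6667) + (-0.6667)·(-0.6667) + (1.3333)·(1.3333) + (0.3333)·(0.3333)) / 5 = 13.3333/5 = 2.6667

S is symmetric (S[j,i] = S[i,j]). Assembling:

S = [[2.9667, 0.5333],
 [0.5333, 2.6667]]


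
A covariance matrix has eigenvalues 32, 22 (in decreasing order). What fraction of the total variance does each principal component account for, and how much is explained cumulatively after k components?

Step 1 — total variance = trace(Sigma) = Σ λ_i = 32 + 22 = 54.

Step 2 — fraction explained by component i = λ_i / Σ λ:
  PC1: 32/54 = 0.5926
  PC2: 22/54 = 0.4074

Step 3 — cumulative fraction after k components = (λ_1 + ... + λ_k) / Σ λ:
  k = 1: 32/54 = 0.5926
  k = 2: (32 + 22)/54 = 54/54 = 1

Summary (fraction, with percent):

explained: PC1 0.5926 (59.26%), PC2 0.4074 (40.74%);  cumulative: 0.5926, 1


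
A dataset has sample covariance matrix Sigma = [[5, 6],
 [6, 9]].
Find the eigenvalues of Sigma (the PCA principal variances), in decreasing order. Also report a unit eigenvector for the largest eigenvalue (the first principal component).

Step 1 — characteristic polynomial of 2×2 Sigma:
  det(Sigma - λI) = λ² - trace · λ + det = 0.
  trace = 5 + 9 = 14, det = 5·9 - (6)² = 9.
Step 2 — discriminant:
  Δ = trace² - 4·det = 196 - 36 = 160.
Step 3 — eigenvalues:
  λ = (trace ± √Δ)/2 = (14 ± 12.6491)/2,
  λ_1 = 13.3246,  λ_2 = 0.6754.

Step 4 — unit eigenvector for λ_1: solve (Sigma - λ_1 I)v = 0. First row:
  (5 - 13.3246)·v_x + (6)·v_y = 0, i.e. (-8.3246)·v_x + (6)·v_y = 0,
  so v ∝ (b, λ_1 - a) = (6, 8.3246) = u.
  ||u|| = √((6)² + (8.3246)²) = √(105.2982) ≈ 10.2615,
  v_1 = u/||u|| ≈ (0.5847, 0.8112) (||v_1|| = 1).

λ_1 = 13.3246,  λ_2 = 0.6754;  v_1 ≈ (0.5847, 0.8112)


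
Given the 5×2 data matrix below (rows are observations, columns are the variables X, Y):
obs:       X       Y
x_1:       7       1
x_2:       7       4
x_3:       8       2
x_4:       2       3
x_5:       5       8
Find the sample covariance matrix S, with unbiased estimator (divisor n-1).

Step 1 — column means:
  mean(X) = (7 + 7 + 8 + 2 + 5) / 5 = 29/5 = 5.8
  mean(Y) = (1 + 4 + 2 + 3 + 8) / 5 = 18/5 = 3.6

Step 2 — sample covariance S[i,j] = (1/(n-1)) · Σ_k (x_{k,i} - mean_i) · (x_{k,j} - mean_j), with n-1 = 4.
  S[X,X] = ((1.2)·(1.2) + (1.2)·(1.2) + (2.2)·(2.2) + (-3.8)·(-3.8) + (-0.8)·(-0.8)) / 4 = 22.8/4 = 5.7
  S[X,Y] = ((1.2)·(-2.6) + (1.2)·(0.4) + (2.2)·(-1.6) + (-3.8)·(-0.6) + (-0.8)·(4.4)) / 4 = -7.4/4 = -1.85
  S[Y,Y] = ((-2.6)·(-2.6) + (0.4)·(0.4) + (-1.6)·(-1.6) + (-0.6)·(-0.6) + (4.4)·(4.4)) / 4 = 29.2/4 = 7.3

S is symmetric (S[j,i] = S[i,j]). Assembling:

S = [[5.7, -1.85],
 [-1.85, 7.3]]


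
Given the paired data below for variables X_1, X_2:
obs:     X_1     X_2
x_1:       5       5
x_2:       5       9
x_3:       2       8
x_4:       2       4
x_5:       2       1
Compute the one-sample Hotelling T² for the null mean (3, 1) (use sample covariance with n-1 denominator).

Step 1 — sample mean vector:
  mean(X_1) = (5 + 5 + 2 + 2 + 2) / 5 = 16/5 = 3.2
  mean(X_2) = (5 + 9 + 8 + 4 + 1) / 5 = 27/5 = 5.4
  x̄ = (3.2, 5.4),  deviation x̄ - mu_0 = (3.2, 5.4) - (3, 1) = (0.2, 4.4).

Step 2 — sample covariance matrix, S[i,j] = (1/(n-1)) · Σ_k (x_{k,i} - mean_i) · (x_{k,j} - mean_j), divisor n-1 = 4:
  S[X_1,X_1] = ((1.8)·(1.8) + (1.8)·(1.8) + (-1.2)·(-1.2) + (-1.2)·(-1.2) + (-1.2)·(-1.2)) / 4 = 10.8/4 = 2.7
  S[X_1,X_2] = ((1.8)·(-0.4) + (1.8)·(3.6) + (-1.2)·(2.6) + (-1.2)·(-1.4) + (-1.2)·(-4.4)) / 4 = 9.6/4 = 2.4
  S[X_2,X_2] = ((-0.4)·(-0.4) + (3.6)·(3.6) + (2.6)·(2.6) + (-1.4)·(-1.4) + (-4.4)·(-4.4)) / 4 = 41.2/4 = 10.3
  S = [[2.7, 2.4],
 [2.4, 10.3]].

Step 3 — invert S. det(S) = 2.7·10.3 - (2.4)² = 22.05.
  S^{-1} = (1/det) · [[d, -b], [-b, a]] = [[0.4671, -0.1088],
 [-0.1088, 0.1224]].

Step 4 — quadratic form (x̄ - mu_0)^T · S^{-1} · (x̄ - mu_0):
  S^{-1} · (x̄ - mu_0) = (-0.3855, 0.517),
  (x̄ - mu_0)^T · [...] = (0.2)·(-0.3855) + (4.4)·(0.517) = 2.1977.

Step 5 — scale by n: T² = 5 · 2.1977 = 10.9887.

T² ≈ 10.9887


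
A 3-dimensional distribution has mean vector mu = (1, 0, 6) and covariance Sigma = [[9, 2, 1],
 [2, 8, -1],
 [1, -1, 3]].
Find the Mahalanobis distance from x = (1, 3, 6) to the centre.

Step 1 — centre the observation: (x - mu) = (0, 3, 0).

Step 2 — invert Sigma (cofactor / det for 3×3, or solve directly):
  Sigma^{-1} = [[0.1257, -0.0383, -0.0546],
 [-0.0383, 0.1421, 0.0601],
 [-0.0546, 0.0601, 0.3716]].

Step 3 — form the quadratic (x - mu)^T · Sigma^{-1} · (x - mu):
  Sigma^{-1} · (x - mu) = (-0.1148, 0.4262, 0.1803).
  (x - mu)^T · [Sigma^{-1} · (x - mu)] = (0)·(-0.1148) + (3)·(0.4262) + (0)·(0.1803) = 1.2787.

Step 4 — take square root: d = √(1.2787) ≈ 1.1308.

d(x, mu) = √(1.2787) ≈ 1.1308


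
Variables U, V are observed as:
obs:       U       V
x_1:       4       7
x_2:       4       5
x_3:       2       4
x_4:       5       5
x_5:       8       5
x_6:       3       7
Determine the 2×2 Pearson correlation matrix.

Step 1 — column means:
  mean(U) = (4 + 4 + 2 + 5 + 8 + 3) / 6 = 26/6 = 4.3333
  mean(V) = (7 + 5 + 4 + 5 + 5 + 7) / 6 = 33/6 = 5.5

Step 2 — sample variances and covariances s[i,j] = (1/(n-1)) · Σ_k (x_{k,i} - mean_i) · (x_{k,j} - mean_j), with n-1 = 5:
  s[U,U] = ((-0.3333)·(-0.3333) + (-0.3333)·(-0.3333) + (-2.3333)·(-2.3333) + (0.6667)·(0.6667) + (3.6667)·(3.6667) + (-1.3333)·(-1.3333)) / 5 = 21.3333/5 = 4.2667
  s[U,V] = ((-0.3333)·(1.5) + (-0.3333)·(-0.5) + (-2.3333)·(-1.5) + (0.6667)·(-0.5) + (3.6667)·(-0.5) + (-1.3333)·(1.5)) / 5 = -1/5 = -0.2
  s[V,V] = ((1.5)·(1.5) + (-0.5)·(-0.5) + (-1.5)·(-1.5) + (-0.5)·(-0.5) + (-0.5)·(-0.5) + (1.5)·(1.5)) / 5 = 7.5/5 = 1.5
  Sample standard deviations s_i = √(s[i,i]):
  s(U) = √(4.2667) = 2.0656
  s(V) = √(1.5) = 1.2247

Step 3 — r_{ij} = s_{ij} / (s_i · s_j):
  r[U,U] = 1 (diagonal).
  r[U,V] = -0.2 / (2.0656 · 1.2247) = -0.2 / 2.5298 = -0.0791
  r[V,V] = 1 (diagonal).

R is symmetric with unit diagonal. Assembling:

R = [[1, -0.0791],
 [-0.0791, 1]]


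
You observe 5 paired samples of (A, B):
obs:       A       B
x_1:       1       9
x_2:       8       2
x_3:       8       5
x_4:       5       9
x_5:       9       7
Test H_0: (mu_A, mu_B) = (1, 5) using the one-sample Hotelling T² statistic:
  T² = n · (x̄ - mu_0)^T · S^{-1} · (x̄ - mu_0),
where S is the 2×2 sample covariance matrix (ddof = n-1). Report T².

Step 1 — sample mean vector:
  mean(A) = (1 + 8 + 8 + 5 + 9) / 5 = 31/5 = 6.2
  mean(B) = (9 + 2 + 5 + 9 + 7) / 5 = 32/5 = 6.4
  x̄ = (6.2, 6.4),  deviation x̄ - mu_0 = (6.2, 6.4) - (1, 5) = (5.2, 1.4).

Step 2 — sample covariance matrix, S[i,j] = (1/(n-1)) · Σ_k (x_{k,i} - mean_i) · (x_{k,j} - mean_j), divisor n-1 = 4:
  S[A,A] = ((-5.2)·(-5.2) + (1.8)·(1.8) + (1.8)·(1.8) + (-1.2)·(-1.2) + (2.8)·(2.8)) / 4 = 42.8/4 = 10.7
  S[A,B] = ((-5.2)·(2.6) + (1.8)·(-4.4) + (1.8)·(-1.4) + (-1.2)·(2.6) + (2.8)·(0.6)) / 4 = -25.4/4 = -6.35
  S[B,B] = ((2.6)·(2.6) + (-4.4)·(-4.4) + (-1.4)·(-1.4) + (2.6)·(2.6) + (0.6)·(0.6)) / 4 = 35.2/4 = 8.8
  S = [[10.7, -6.35],
 [-6.35, 8.8]].

Step 3 — invert S. det(S) = 10.7·8.8 - (-6.35)² = 53.8375.
  S^{-1} = (1/det) · [[d, -b], [-b, a]] = [[0.1635, 0.1179],
 [0.1179, 0.1987]].

Step 4 — quadratic form (x̄ - mu_0)^T · S^{-1} · (x̄ - mu_0):
  S^{-1} · (x̄ - mu_0) = (1.0151, 0.8916),
  (x̄ - mu_0)^T · [...] = (5.2)·(1.0151) + (1.4)·(0.8916) = 6.5267.

Step 5 — scale by n: T² = 5 · 6.5267 = 32.6334.

T² ≈ 32.6334


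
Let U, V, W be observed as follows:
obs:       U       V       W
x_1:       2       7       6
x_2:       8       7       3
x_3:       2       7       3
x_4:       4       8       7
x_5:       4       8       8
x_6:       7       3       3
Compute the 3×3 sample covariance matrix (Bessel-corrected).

Step 1 — column means:
  mean(U) = (2 + 8 + 2 + 4 + 4 + 7) / 6 = 27/6 = 4.5
  mean(V) = (7 + 7 + 7 + 8 + 8 + 3) / 6 = 40/6 = 6.6667
  mean(W) = (6 + 3 + 3 + 7 + 8 + 3) / 6 = 30/6 = 5

Step 2 — sample covariance S[i,j] = (1/(n-1)) · Σ_k (x_{k,i} - mean_i) · (x_{k,j} - mean_j), with n-1 = 5.
  S[U,U] = ((-2.5)·(-2.5) + (3.5)·(3.5) + (-2.5)·(-2.5) + (-0.5)·(-0.5) + (-0.5)·(-0.5) + (2.5)·(2.5)) / 5 = 31.5/5 = 6.3
  S[U,V] = ((-2.5)·(0.3333) + (3.5)·(0.3333) + (-2.5)·(0.3333) + (-0.5)·(1.3333) + (-0.5)·(1.3333) + (2.5)·(-3.6667)) / 5 = -11/5 = -2.2
  S[U,W] = ((-2.5)·(1) + (3.5)·(-2) + (-2.5)·(-2) + (-0.5)·(2) + (-0.5)·(3) + (2.5)·(-2)) / 5 = -12/5 = -2.4
  S[V,V] = ((0.3333)·(0.3333) + (0.3333)·(0.3333) + (0.3333)·(0.3333) + (1.3333)·(1.3333) + (1.3333)·(1.3333) + (-3.6667)·(-3.6667)) / 5 = 17.3333/5 = 3.4667
  S[V,W] = ((0.3333)·(1) + (0.3333)·(-2) + (0.3333)·(-2) + (1.3333)·(2) + (1.3333)·(3) + (-3.6667)·(-2)) / 5 = 13/5 = 2.6
  S[W,W] = ((1)·(1) + (-2)·(-2) + (-2)·(-2) + (2)·(2) + (3)·(3) + (-2)·(-2)) / 5 = 26/5 = 5.2

S is symmetric (S[j,i] = S[i,j]). Assembling:

S = [[6.3, -2.2, -2.4],
 [-2.2, 3.4667, 2.6],
 [-2.4, 2.6, 5.2]]


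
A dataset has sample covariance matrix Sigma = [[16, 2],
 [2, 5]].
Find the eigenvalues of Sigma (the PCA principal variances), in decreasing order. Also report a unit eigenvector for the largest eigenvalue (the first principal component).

Step 1 — characteristic polynomial of 2×2 Sigma:
  det(Sigma - λI) = λ² - trace · λ + det = 0.
  trace = 16 + 5 = 21, det = 16·5 - (2)² = 76.
Step 2 — discriminant:
  Δ = trace² - 4·det = 441 - 304 = 137.
Step 3 — eigenvalues:
  λ = (trace ± √Δ)/2 = (21 ± 11.7047)/2,
  λ_1 = 16.3523,  λ_2 = 4.6477.

Step 4 — unit eigenvector for λ_1: solve (Sigma - λ_1 I)v = 0. First row:
  (16 - 16.3523)·v_x + (2)·v_y = 0, i.e. (-0.3523)·v_x + (2)·v_y = 0,
  so v ∝ (b, λ_1 - a) = (2, 0.3523) = u.
  ||u|| = √((2)² + (0.3523)²) = √(4.1242) ≈ 2.0308,
  v_1 = u/||u|| ≈ (0.9848, 0.1735) (||v_1|| = 1).

λ_1 = 16.3523,  λ_2 = 4.6477;  v_1 ≈ (0.9848, 0.1735)


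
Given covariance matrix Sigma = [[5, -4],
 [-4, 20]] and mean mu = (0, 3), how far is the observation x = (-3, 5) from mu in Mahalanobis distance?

Step 1 — centre the observation: (x - mu) = (-3, 2).

Step 2 — invert Sigma. det(Sigma) = 5·20 - (-4)² = 84.
  Sigma^{-1} = (1/det) · [[d, -b], [-b, a]] = [[0.2381, 0.0476],
 [0.0476, 0.0595]].

Step 3 — form the quadratic (x - mu)^T · Sigma^{-1} · (x - mu):
  Sigma^{-1} · (x - mu) = (-0.619, -0.0238).
  (x - mu)^T · [Sigma^{-1} · (x - mu)] = (-3)·(-0.619) + (2)·(-0.0238) = 1.8095.

Step 4 — take square root: d = √(1.8095) ≈ 1.3452.

d(x, mu) = √(1.8095) ≈ 1.3452


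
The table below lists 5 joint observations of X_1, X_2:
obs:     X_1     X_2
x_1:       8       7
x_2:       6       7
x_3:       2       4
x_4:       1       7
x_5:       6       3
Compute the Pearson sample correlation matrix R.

Step 1 — column means:
  mean(X_1) = (8 + 6 + 2 + 1 + 6) / 5 = 23/5 = 4.6
  mean(X_2) = (7 + 7 + 4 + 7 + 3) / 5 = 28/5 = 5.6

Step 2 — sample variances and covariances s[i,j] = (1/(n-1)) · Σ_k (x_{k,i} - mean_i) · (x_{k,j} - mean_j), with n-1 = 4:
  s[X_1,X_1] = ((3.4)·(3.4) + (1.4)·(1.4) + (-2.6)·(-2.6) + (-3.6)·(-3.6) + (1.4)·(1.4)) / 4 = 35.2/4 = 8.8
  s[X_1,X_2] = ((3.4)·(1.4) + (1.4)·(1.4) + (-2.6)·(-1.6) + (-3.6)·(1.4) + (1.4)·(-2.6)) / 4 = 2.2/4 = 0.55
  s[X_2,X_2] = ((1.4)·(1.4) + (1.4)·(1.4) + (-1.6)·(-1.6) + (1.4)·(1.4) + (-2.6)·(-2.6)) / 4 = 15.2/4 = 3.8
  Sample standard deviations s_i = √(s[i,i]):
  s(X_1) = √(8.8) = 2.9665
  s(X_2) = √(3.8) = 1.9494

Step 3 — r_{ij} = s_{ij} / (s_i · s_j):
  r[X_1,X_1] = 1 (diagonal).
  r[X_1,X_2] = 0.55 / (2.9665 · 1.9494) = 0.55 / 5.7827 = 0.0951
  r[X_2,X_2] = 1 (diagonal).

R is symmetric with unit diagonal. Assembling:

R = [[1, 0.0951],
 [0.0951, 1]]


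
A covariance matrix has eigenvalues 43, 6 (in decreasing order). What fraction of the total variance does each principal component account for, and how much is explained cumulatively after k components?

Step 1 — total variance = trace(Sigma) = Σ λ_i = 43 + 6 = 49.

Step 2 — fraction explained by component i = λ_i / Σ λ:
  PC1: 43/49 = 0.8776
  PC2: 6/49 = 0.1224

Step 3 — cumulative fraction after k components = (λ_1 + ... + λ_k) / Σ λ:
  k = 1: 43/49 = 0.8776
  k = 2: (43 + 6)/49 = 49/49 = 1

Summary (fraction, with percent):

explained: PC1 0.8776 (87.76%), PC2 0.1224 (12.24%);  cumulative: 0.8776, 1


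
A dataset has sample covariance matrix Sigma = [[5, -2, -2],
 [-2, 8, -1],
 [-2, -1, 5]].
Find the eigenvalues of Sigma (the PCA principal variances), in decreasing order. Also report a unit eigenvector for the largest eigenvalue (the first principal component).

Step 1 — characteristic polynomial p(λ) = det(λI - Sigma) = λ³ - tr·λ² + c_1·λ - det, where tr = trace, c_1 = sum of the principal 2×2 minors, det = det(Sigma):
  tr = 5 + 8 + 5 = 18,
  c_1 = (5·8 - (-2)²) + (5·5 - (-2)²) + (8·5 - (-1)²) = 36 + 21 + 39 = 96,
  det = 5·(8·5 - (-1)²) - (-2)·((-2)·5 - (-1)·(-2)) + (-2)·((-2)·(-1) - 8·(-2)) = 5·(39) - (-2)·(-12) + (-2)·(18) = 135.
  So p(λ) = λ³ - 18λ² + 96λ - 135.
Step 2 — look for an integer root (rational root theorem: any rational root is an integer divisor of 135). Testing λ = 9:
  p(9) = 729 - 1458 + 864 - 135 = 0  ✓
  Dividing out (λ - 9): p(λ) = (λ - 9)(λ² - 9λ + 15).
Step 3 — remaining eigenvalues from the quadratic λ² - 9λ + 15 = 0:
  Δ = 9² - 4·15 = 81 - 60 = 21,  λ = (9 ± √21)/2 = (9 ± 4.5826)/2 ≈ 6.7913 or 2.2087.
  Sorted: λ_1 = 9,  λ_2 = 6.7913,  λ_3 = 2.2087  (check: sum = 18 = tr ✓).

Step 4 — unit eigenvector for λ_1 = 9: v spans the null space of (Sigma - λ_1 I), whose rows are
  r_1 = (-4, -2, -2),  r_2 = (-2, -1, -1),  r_3 = (-2, -1, -4).
  v is orthogonal to every row, so take v ∝ r_1 × r_3 = ((-2)·(-4) - (-2)·(-1), (-2)·(-2) - (-4)·(-4), (-4)·(-1) - (-2)·(-2)) = (6, -12, 0).
  Rescale (divide by 6): u = (1, -2, 0).
  ||u|| = √((1)² + (-2)² + (0)²) = √(5) ≈ 2.2361,  v_1 = u/||u|| ≈ (0.4472, -0.8944, 0) (||v_1|| = 1).

λ_1 = 9,  λ_2 = 6.7913,  λ_3 = 2.2087;  v_1 ≈ (0.4472, -0.8944, 0)


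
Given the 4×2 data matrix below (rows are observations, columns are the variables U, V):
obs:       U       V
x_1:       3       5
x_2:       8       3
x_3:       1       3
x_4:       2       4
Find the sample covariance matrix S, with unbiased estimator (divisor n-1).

Step 1 — column means:
  mean(U) = (3 + 8 + 1 + 2) / 4 = 14/4 = 3.5
  mean(V) = (5 + 3 + 3 + 4) / 4 = 15/4 = 3.75

Step 2 — sample covariance S[i,j] = (1/(n-1)) · Σ_k (x_{k,i} - mean_i) · (x_{k,j} - mean_j), with n-1 = 3.
  S[U,U] = ((-0.5)·(-0.5) + (4.5)·(4.5) + (-2.5)·(-2.5) + (-1.5)·(-1.5)) / 3 = 29/3 = 9.6667
  S[U,V] = ((-0.5)·(1.25) + (4.5)·(-0.75) + (-2.5)·(-0.75) + (-1.5)·(0.25)) / 3 = -2.5/3 = -0.8333
  S[V,V] = ((1.25)·(1.25) + (-0.75)·(-0.75) + (-0.75)·(-0.75) + (0.25)·(0.25)) / 3 = 2.75/3 = 0.9167

S is symmetric (S[j,i] = S[i,j]). Assembling:

S = [[9.6667, -0.8333],
 [-0.8333, 0.9167]]


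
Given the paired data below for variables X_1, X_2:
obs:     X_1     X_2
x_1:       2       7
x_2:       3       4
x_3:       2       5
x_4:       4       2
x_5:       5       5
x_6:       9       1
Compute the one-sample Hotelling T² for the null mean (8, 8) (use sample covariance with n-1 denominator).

Step 1 — sample mean vector:
  mean(X_1) = (2 + 3 + 2 + 4 + 5 + 9) / 6 = 25/6 = 4.1667
  mean(X_2) = (7 + 4 + 5 + 2 + 5 + 1) / 6 = 24/6 = 4
  x̄ = (4.1667, 4),  deviation x̄ - mu_0 = (4.1667, 4) - (8, 8) = (-3.8333, -4).

Step 2 — sample covariance matrix, S[i,j] = (1/(n-1)) · Σ_k (x_{k,i} - mean_i) · (x_{k,j} - mean_j), divisor n-1 = 5:
  S[X_1,X_1] = ((-2.1667)·(-2.1667) + (-1.1667)·(-1.1667) + (-2.1667)·(-2.1667) + (-0.1667)·(-0.1667) + (0.8333)·(0.8333) + (4.8333)·(4.8333)) / 5 = 34.8333/5 = 6.9667
  S[X_1,X_2] = ((-2.1667)·(3) + (-1.1667)·(0) + (-2.1667)·(1) + (-0.1667)·(-2) + (0.8333)·(1) + (4.8333)·(-3)) / 5 = -22/5 = -4.4
  S[X_2,X_2] = ((3)·(3) + (0)·(0) + (1)·(1) + (-2)·(-2) + (1)·(1) + (-3)·(-3)) / 5 = 24/5 = 4.8
  S = [[6.9667, -4.4],
 [-4.4, 4.8]].

Step 3 — invert S. det(S) = 6.9667·4.8 - (-4.4)² = 14.08.
  S^{-1} = (1/det) · [[d, -b], [-b, a]] = [[0.3409, 0.3125],
 [0.3125, 0.4948]].

Step 4 — quadratic form (x̄ - mu_0)^T · S^{-1} · (x̄ - mu_0):
  S^{-1} · (x̄ - mu_0) = (-2.5568, -3.1771),
  (x̄ - mu_0)^T · [...] = (-3.8333)·(-2.5568) + (-4)·(-3.1771) = 22.5095.

Step 5 — scale by n: T² = 6 · 22.5095 = 135.0568.

T² ≈ 135.0568


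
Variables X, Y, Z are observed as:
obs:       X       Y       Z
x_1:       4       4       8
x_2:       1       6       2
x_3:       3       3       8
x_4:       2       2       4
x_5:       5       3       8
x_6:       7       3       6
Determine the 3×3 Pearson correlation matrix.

Step 1 — column means:
  mean(X) = (4 + 1 + 3 + 2 + 5 + 7) / 6 = 22/6 = 3.6667
  mean(Y) = (4 + 6 + 3 + 2 + 3 + 3) / 6 = 21/6 = 3.5
  mean(Z) = (8 + 2 + 8 + 4 + 8 + 6) / 6 = 36/6 = 6

Step 2 — sample variances and covariances s[i,j] = (1/(n-1)) · Σ_k (x_{k,i} - mean_i) · (x_{k,j} - mean_j), with n-1 = 5:
  s[X,X] = ((0.3333)·(0.3333) + (-2.6667)·(-2.6667) + (-0.6667)·(-0.6667) + (-1.6667)·(-1.6667) + (1.3333)·(1.3333) + (3.3333)·(3.3333)) / 5 = 23.3333/5 = 4.6667
  s[X,Y] = ((0.3333)·(0.5) + (-2.6667)·(2.5) + (-0.6667)·(-0.5) + (-1.6667)·(-1.5) + (1.3333)·(-0.5) + (3.3333)·(-0.5)) / 5 = -6/5 = -1.2
  s[X,Z] = ((0.3333)·(2) + (-2.6667)·(-4) + (-0.6667)·(2) + (-1.6667)·(-2) + (1.3333)·(2) + (3.3333)·(0)) / 5 = 16/5 = 3.2
  s[Y,Y] = ((0.5)·(0.5) + (2.5)·(2.5) + (-0.5)·(-0.5) + (-1.5)·(-1.5) + (-0.5)·(-0.5) + (-0.5)·(-0.5)) / 5 = 9.5/5 = 1.9
  s[Y,Z] = ((0.5)·(2) + (2.5)·(-4) + (-0.5)·(2) + (-1.5)·(-2) + (-0.5)·(2) + (-0.5)·(0)) / 5 = -8/5 = -1.6
  s[Z,Z] = ((2)·(2) + (-4)·(-4) + (2)·(2) + (-2)·(-2) + (2)·(2) + (0)·(0)) / 5 = 32/5 = 6.4
  Sample standard deviations s_i = √(s[i,i]):
  s(X) = √(4.6667) = 2.1602
  s(Y) = √(1.9) = 1.3784
  s(Z) = √(6.4) = 2.5298

Step 3 — r_{ij} = s_{ij} / (s_i · s_j):
  r[X,X] = 1 (diagonal).
  r[X,Y] = -1.2 / (2.1602 · 1.3784) = -1.2 / 2.9777 = -0.403
  r[X,Z] = 3.2 / (2.1602 · 2.5298) = 3.2 / 5.465 = 0.5855
  r[Y,Y] = 1 (diagonal).
  r[Y,Z] = -1.6 / (1.3784 · 2.5298) = -1.6 / 3.4871 = -0.4588
  r[Z,Z] = 1 (diagonal).

R is symmetric with unit diagonal. Assembling:

R = [[1, -0.403, 0.5855],
 [-0.403, 1, -0.4588],
 [0.5855, -0.4588, 1]]


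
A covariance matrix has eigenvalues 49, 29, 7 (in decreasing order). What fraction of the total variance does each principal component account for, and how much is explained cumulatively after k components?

Step 1 — total variance = trace(Sigma) = Σ λ_i = 49 + 29 + 7 = 85.

Step 2 — fraction explained by component i = λ_i / Σ λ:
  PC1: 49/85 = 0.5765
  PC2: 29/85 = 0.3412
  PC3: 7/85 = 0.0824

Step 3 — cumulative fraction after k components = (λ_1 + ... + λ_k) / Σ λ:
  k = 1: 49/85 = 0.5765
  k = 2: (49 + 29)/85 = 78/85 = 0.9176
  k = 3: (49 + 29 + 7)/85 = 85/85 = 1

Summary (fraction, with percent):

explained: PC1 0.5765 (57.65%), PC2 0.3412 (34.12%), PC3 0.0824 (8.24%);  cumulative: 0.5765, 0.9176, 1


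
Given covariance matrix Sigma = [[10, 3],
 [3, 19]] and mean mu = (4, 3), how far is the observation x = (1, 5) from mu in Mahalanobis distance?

Step 1 — centre the observation: (x - mu) = (-3, 2).

Step 2 — invert Sigma. det(Sigma) = 10·19 - (3)² = 181.
  Sigma^{-1} = (1/det) · [[d, -b], [-b, a]] = [[0.105, -0.0166],
 [-0.0166, 0.0552]].

Step 3 — form the quadratic (x - mu)^T · Sigma^{-1} · (x - mu):
  Sigma^{-1} · (x - mu) = (-0.3481, 0.1602).
  (x - mu)^T · [Sigma^{-1} · (x - mu)] = (-3)·(-0.3481) + (2)·(0.1602) = 1.3646.

Step 4 — take square root: d = √(1.3646) ≈ 1.1682.

d(x, mu) = √(1.3646) ≈ 1.1682


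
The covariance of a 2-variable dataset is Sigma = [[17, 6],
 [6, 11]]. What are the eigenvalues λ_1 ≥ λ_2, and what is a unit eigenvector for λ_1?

Step 1 — characteristic polynomial of 2×2 Sigma:
  det(Sigma - λI) = λ² - trace · λ + det = 0.
  trace = 17 + 11 = 28, det = 17·11 - (6)² = 151.
Step 2 — discriminant:
  Δ = trace² - 4·det = 784 - 604 = 180.
Step 3 — eigenvalues:
  λ = (trace ± √Δ)/2 = (28 ± 13.4164)/2,
  λ_1 = 20.7082,  λ_2 = 7.2918.

Step 4 — unit eigenvector for λ_1: solve (Sigma - λ_1 I)v = 0. First row:
  (17 - 20.7082)·v_x + (6)·v_y = 0, i.e. (-3.7082)·v_x + (6)·v_y = 0,
  so v ∝ (b, λ_1 - a) = (6, 3.7082) = u.
  ||u|| = √((6)² + (3.7082)²) = √(49.7508) ≈ 7.0534,
  v_1 = u/||u|| ≈ (0.8507, 0.5257) (||v_1|| = 1).

λ_1 = 20.7082,  λ_2 = 7.2918;  v_1 ≈ (0.8507, 0.5257)


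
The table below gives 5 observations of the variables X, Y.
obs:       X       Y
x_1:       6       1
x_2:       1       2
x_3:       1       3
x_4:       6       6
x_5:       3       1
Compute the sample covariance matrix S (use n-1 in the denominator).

Step 1 — column means:
  mean(X) = (6 + 1 + 1 + 6 + 3) / 5 = 17/5 = 3.4
  mean(Y) = (1 + 2 + 3 + 6 + 1) / 5 = 13/5 = 2.6

Step 2 — sample covariance S[i,j] = (1/(n-1)) · Σ_k (x_{k,i} - mean_i) · (x_{k,j} - mean_j), with n-1 = 4.
  S[X,X] = ((2.6)·(2.6) + (-2.4)·(-2.4) + (-2.4)·(-2.4) + (2.6)·(2.6) + (-0.4)·(-0.4)) / 4 = 25.2/4 = 6.3
  S[X,Y] = ((2.6)·(-1.6) + (-2.4)·(-0.6) + (-2.4)·(0.4) + (2.6)·(3.4) + (-0.4)·(-1.6)) / 4 = 5.8/4 = 1.45
  S[Y,Y] = ((-1.6)·(-1.6) + (-0.6)·(-0.6) + (0.4)·(0.4) + (3.4)·(3.4) + (-1.6)·(-1.6)) / 4 = 17.2/4 = 4.3

S is symmetric (S[j,i] = S[i,j]). Assembling:

S = [[6.3, 1.45],
 [1.45, 4.3]]


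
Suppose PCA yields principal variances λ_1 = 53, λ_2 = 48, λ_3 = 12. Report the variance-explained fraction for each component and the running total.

Step 1 — total variance = trace(Sigma) = Σ λ_i = 53 + 48 + 12 = 113.

Step 2 — fraction explained by component i = λ_i / Σ λ:
  PC1: 53/113 = 0.469
  PC2: 48/113 = 0.4248
  PC3: 12/113 = 0.1062

Step 3 — cumulative fraction after k components = (λ_1 + ... + λ_k) / Σ λ:
  k = 1: 53/113 = 0.469
  k = 2: (53 + 48)/113 = 101/113 = 0.8938
  k = 3: (53 + 48 + 12)/113 = 113/113 = 1

Summary (fraction, with percent):

explained: PC1 0.469 (46.9%), PC2 0.4248 (42.48%), PC3 0.1062 (10.62%);  cumulative: 0.469, 0.8938, 1


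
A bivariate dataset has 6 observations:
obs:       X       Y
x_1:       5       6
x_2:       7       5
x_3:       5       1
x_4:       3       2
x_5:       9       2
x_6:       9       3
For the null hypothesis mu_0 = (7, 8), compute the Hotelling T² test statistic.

Step 1 — sample mean vector:
  mean(X) = (5 + 7 + 5 + 3 + 9 + 9) / 6 = 38/6 = 6.3333
  mean(Y) = (6 + 5 + 1 + 2 + 2 + 3) / 6 = 19/6 = 3.1667
  x̄ = (6.3333, 3.1667),  deviation x̄ - mu_0 = (6.3333, 3.1667) - (7, 8) = (-0.6667, -4.8333).

Step 2 — sample covariance matrix, S[i,j] = (1/(n-1)) · Σ_k (x_{k,i} - mean_i) · (x_{k,j} - mean_j), divisor n-1 = 5:
  S[X,X] = ((-1.3333)·(-1.3333) + (0.6667)·(0.6667) + (-1.3333)·(-1.3333) + (-3.3333)·(-3.3333) + (2.6667)·(2.6667) + (2.6667)·(2.6667)) / 5 = 29.3333/5 = 5.8667
  S[X,Y] = ((-1.3333)·(2.8333) + (0.6667)·(1.8333) + (-1.3333)·(-2.1667) + (-3.3333)·(-1.1667) + (2.6667)·(-1.1667) + (2.6667)·(-0.1667)) / 5 = 0.6667/5 = 0.1333
  S[Y,Y] = ((2.8333)·(2.8333) + (1.8333)·(1.8333) + (-2.1667)·(-2.1667) + (-1.1667)·(-1.1667) + (-1.1667)·(-1.1667) + (-0.1667)·(-0.1667)) / 5 = 18.8333/5 = 3.7667
  S = [[5.8667, 0.1333],
 [0.1333, 3.7667]].

Step 3 — invert S. det(S) = 5.8667·3.7667 - (0.1333)² = 22.08.
  S^{-1} = (1/det) · [[d, -b], [-b, a]] = [[0.1706, -0.006],
 [-0.006, 0.2657]].

Step 4 — quadratic form (x̄ - mu_0)^T · S^{-1} · (x̄ - mu_0):
  S^{-1} · (x̄ - mu_0) = (-0.0845, -1.2802),
  (x̄ - mu_0)^T · [...] = (-0.6667)·(-0.0845) + (-4.8333)·(-1.2802) = 6.244.

Step 5 — scale by n: T² = 6 · 6.244 = 37.4638.

T² ≈ 37.4638


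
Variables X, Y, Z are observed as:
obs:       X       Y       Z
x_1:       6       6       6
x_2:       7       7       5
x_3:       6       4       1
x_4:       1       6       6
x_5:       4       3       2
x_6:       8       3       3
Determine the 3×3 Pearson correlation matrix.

Step 1 — column means:
  mean(X) = (6 + 7 + 6 + 1 + 4 + 8) / 6 = 32/6 = 5.3333
  mean(Y) = (6 + 7 + 4 + 6 + 3 + 3) / 6 = 29/6 = 4.8333
  mean(Z) = (6 + 5 + 1 + 6 + 2 + 3) / 6 = 23/6 = 3.8333

Step 2 — sample variances and covariances s[i,j] = (1/(n-1)) · Σ_k (x_{k,i} - mean_i) · (x_{k,j} - mean_j), with n-1 = 5:
  s[X,X] = ((0.6667)·(0.6667) + (1.6667)·(1.6667) + (0.6667)·(0.6667) + (-4.3333)·(-4.3333) + (-1.3333)·(-1.3333) + (2.6667)·(2.6667)) / 5 = 31.3333/5 = 6.2667
  s[X,Y] = ((0.6667)·(1.1667) + (1.6667)·(2.1667) + (0.6667)·(-0.8333) + (-4.3333)·(1.1667) + (-1.3333)·(-1.8333) + (2.6667)·(-1.8333)) / 5 = -3.6667/5 = -0.7333
  s[X,Z] = ((0.6667)·(2.1667) + (1.6667)·(1.1667) + (0.6667)·(-2.8333) + (-4.3333)·(2.1667) + (-1.3333)·(-1.8333) + (2.6667)·(-0.8333)) / 5 = -7.6667/5 = -1.5333
  s[Y,Y] = ((1.1667)·(1.1667) + (2.1667)·(2.1667) + (-0.8333)·(-0.8333) + (1.1667)·(1.1667) + (-1.8333)·(-1.8333) + (-1.8333)·(-1.8333)) / 5 = 14.8333/5 = 2.9667
  s[Y,Z] = ((1.1667)·(2.1667) + (2.1667)·(1.1667) + (-0.8333)·(-2.8333) + (1.1667)·(2.1667) + (-1.8333)·(-1.8333) + (-1.8333)·(-0.8333)) / 5 = 14.8333/5 = 2.9667
  s[Z,Z] = ((2.1667)·(2.1667) + (1.1667)·(1.1667) + (-2.8333)·(-2.8333) + (2.1667)·(2.1667) + (-1.8333)·(-1.8333) + (-0.8333)·(-0.8333)) / 5 = 22.8333/5 = 4.5667
  Sample standard deviations s_i = √(s[i,i]):
  s(X) = √(6.2667) = 2.5033
  s(Y) = √(2.9667) = 1.7224
  s(Z) = √(4.5667) = 2.137

Step 3 — r_{ij} = s_{ij} / (s_i · s_j):
  r[X,X] = 1 (diagonal).
  r[X,Y] = -0.7333 / (2.5033 · 1.7224) = -0.7333 / 4.3117 = -0.1701
  r[X,Z] = -1.5333 / (2.5033 · 2.137) = -1.5333 / 5.3496 = -0.2866
  r[Y,Y] = 1 (diagonal).
  r[Y,Z] = 2.9667 / (1.7224 · 2.137) = 2.9667 / 3.6807 = 0.806
  r[Z,Z] = 1 (diagonal).

R is symmetric with unit diagonal. Assembling:

R = [[1, -0.1701, -0.2866],
 [-0.1701, 1, 0.806],
 [-0.2866, 0.806, 1]]


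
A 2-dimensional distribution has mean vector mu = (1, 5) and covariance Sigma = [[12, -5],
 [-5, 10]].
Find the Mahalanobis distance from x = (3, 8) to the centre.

Step 1 — centre the observation: (x - mu) = (2, 3).

Step 2 — invert Sigma. det(Sigma) = 12·10 - (-5)² = 95.
  Sigma^{-1} = (1/det) · [[d, -b], [-b, a]] = [[0.1053, 0.0526],
 [0.0526, 0.1263]].

Step 3 — form the quadratic (x - mu)^T · Sigma^{-1} · (x - mu):
  Sigma^{-1} · (x - mu) = (0.3684, 0.4842).
  (x - mu)^T · [Sigma^{-1} · (x - mu)] = (2)·(0.3684) + (3)·(0.4842) = 2.1895.

Step 4 — take square root: d = √(2.1895) ≈ 1.4797.

d(x, mu) = √(2.1895) ≈ 1.4797


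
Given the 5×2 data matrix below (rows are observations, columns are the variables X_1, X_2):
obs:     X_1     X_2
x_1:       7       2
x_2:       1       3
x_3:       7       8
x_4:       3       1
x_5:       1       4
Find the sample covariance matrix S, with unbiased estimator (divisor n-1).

Step 1 — column means:
  mean(X_1) = (7 + 1 + 7 + 3 + 1) / 5 = 19/5 = 3.8
  mean(X_2) = (2 + 3 + 8 + 1 + 4) / 5 = 18/5 = 3.6

Step 2 — sample covariance S[i,j] = (1/(n-1)) · Σ_k (x_{k,i} - mean_i) · (x_{k,j} - mean_j), with n-1 = 4.
  S[X_1,X_1] = ((3.2)·(3.2) + (-2.8)·(-2.8) + (3.2)·(3.2) + (-0.8)·(-0.8) + (-2.8)·(-2.8)) / 4 = 36.8/4 = 9.2
  S[X_1,X_2] = ((3.2)·(-1.6) + (-2.8)·(-0.6) + (3.2)·(4.4) + (-0.8)·(-2.6) + (-2.8)·(0.4)) / 4 = 11.6/4 = 2.9
  S[X_2,X_2] = ((-1.6)·(-1.6) + (-0.6)·(-0.6) + (4.4)·(4.4) + (-2.6)·(-2.6) + (0.4)·(0.4)) / 4 = 29.2/4 = 7.3

S is symmetric (S[j,i] = S[i,j]). Assembling:

S = [[9.2, 2.9],
 [2.9, 7.3]]


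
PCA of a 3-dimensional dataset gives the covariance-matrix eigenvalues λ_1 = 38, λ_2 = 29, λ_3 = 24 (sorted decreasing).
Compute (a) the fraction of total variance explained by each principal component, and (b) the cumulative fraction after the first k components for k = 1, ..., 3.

Step 1 — total variance = trace(Sigma) = Σ λ_i = 38 + 29 + 24 = 91.

Step 2 — fraction explained by component i = λ_i / Σ λ:
  PC1: 38/91 = 0.4176
  PC2: 29/91 = 0.3187
  PC3: 24/91 = 0.2637

Step 3 — cumulative fraction after k components = (λ_1 + ... + λ_k) / Σ λ:
  k = 1: 38/91 = 0.4176
  k = 2: (38 + 29)/91 = 67/91 = 0.7363
  k = 3: (38 + 29 + 24)/91 = 91/91 = 1

Summary (fraction, with percent):

explained: PC1 0.4176 (41.76%), PC2 0.3187 (31.87%), PC3 0.2637 (26.37%);  cumulative: 0.4176, 0.7363, 1


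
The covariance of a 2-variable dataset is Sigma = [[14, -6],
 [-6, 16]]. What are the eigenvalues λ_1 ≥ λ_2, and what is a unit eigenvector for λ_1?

Step 1 — characteristic polynomial of 2×2 Sigma:
  det(Sigma - λI) = λ² - trace · λ + det = 0.
  trace = 14 + 16 = 30, det = 14·16 - (-6)² = 188.
Step 2 — discriminant:
  Δ = trace² - 4·det = 900 - 752 = 148.
Step 3 — eigenvalues:
  λ = (trace ± √Δ)/2 = (30 ± 12.1655)/2,
  λ_1 = 21.0828,  λ_2 = 8.9172.

Step 4 — unit eigenvector for λ_1: solve (Sigma - λ_1 I)v = 0. First row:
  (14 - 21.0828)·v_x + (-6)·v_y = 0, i.e. (-7.0828)·v_x + (-6)·v_y = 0,
  so v ∝ (b, λ_1 - a) = (-6, 7.0828); multiply by -1 so the first entry is positive: u = (6, -7.0828).
  ||u|| = √((6)² + (-7.0828)²) = √(86.1655) ≈ 9.2825,
  v_1 = u/||u|| ≈ (0.6464, -0.763) (||v_1|| = 1).

λ_1 = 21.0828,  λ_2 = 8.9172;  v_1 ≈ (0.6464, -0.763)


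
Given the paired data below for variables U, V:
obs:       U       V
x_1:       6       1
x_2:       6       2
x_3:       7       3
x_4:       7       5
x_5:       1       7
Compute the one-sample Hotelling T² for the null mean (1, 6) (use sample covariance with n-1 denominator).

Step 1 — sample mean vector:
  mean(U) = (6 + 6 + 7 + 7 + 1) / 5 = 27/5 = 5.4
  mean(V) = (1 + 2 + 3 + 5 + 7) / 5 = 18/5 = 3.6
  x̄ = (5.4, 3.6),  deviation x̄ - mu_0 = (5.4, 3.6) - (1, 6) = (4.4, -2.4).

Step 2 — sample covariance matrix, S[i,j] = (1/(n-1)) · Σ_k (x_{k,i} - mean_i) · (x_{k,j} - mean_j), divisor n-1 = 4:
  S[U,U] = ((0.6)·(0.6) + (0.6)·(0.6) + (1.6)·(1.6) + (1.6)·(1.6) + (-4.4)·(-4.4)) / 4 = 25.2/4 = 6.3
  S[U,V] = ((0.6)·(-2.6) + (0.6)·(-1.6) + (1.6)·(-0.6) + (1.6)·(1.4) + (-4.4)·(3.4)) / 4 = -16.2/4 = -4.05
  S[V,V] = ((-2.6)·(-2.6) + (-1.6)·(-1.6) + (-0.6)·(-0.6) + (1.4)·(1.4) + (3.4)·(3.4)) / 4 = 23.2/4 = 5.8
  S = [[6.3, -4.05],
 [-4.05, 5.8]].

Step 3 — invert S. det(S) = 6.3·5.8 - (-4.05)² = 20.1375.
  S^{-1} = (1/det) · [[d, -b], [-b, a]] = [[0.288, 0.2011],
 [0.2011, 0.3128]].

Step 4 — quadratic form (x̄ - mu_0)^T · S^{-1} · (x̄ - mu_0):
  S^{-1} · (x̄ - mu_0) = (0.7846, 0.1341),
  (x̄ - mu_0)^T · [...] = (4.4)·(0.7846) + (-2.4)·(0.1341) = 3.1305.

Step 5 — scale by n: T² = 5 · 3.1305 = 15.6524.

T² ≈ 15.6524


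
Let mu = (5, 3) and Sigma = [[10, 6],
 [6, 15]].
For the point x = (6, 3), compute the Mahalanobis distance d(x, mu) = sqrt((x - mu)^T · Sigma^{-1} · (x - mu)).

Step 1 — centre the observation: (x - mu) = (1, 0).

Step 2 — invert Sigma. det(Sigma) = 10·15 - (6)² = 114.
  Sigma^{-1} = (1/det) · [[d, -b], [-b, a]] = [[0.1316, -0.0526],
 [-0.0526, 0.0877]].

Step 3 — form the quadratic (x - mu)^T · Sigma^{-1} · (x - mu):
  Sigma^{-1} · (x - mu) = (0.1316, -0.0526).
  (x - mu)^T · [Sigma^{-1} · (x - mu)] = (1)·(0.1316) + (0)·(-0.0526) = 0.1316.

Step 4 — take square root: d = √(0.1316) ≈ 0.3627.

d(x, mu) = √(0.1316) ≈ 0.3627


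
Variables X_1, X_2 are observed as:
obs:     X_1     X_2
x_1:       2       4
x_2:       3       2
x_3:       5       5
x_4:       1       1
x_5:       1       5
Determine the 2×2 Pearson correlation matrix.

Step 1 — column means:
  mean(X_1) = (2 + 3 + 5 + 1 + 1) / 5 = 12/5 = 2.4
  mean(X_2) = (4 + 2 + 5 + 1 + 5) / 5 = 17/5 = 3.4

Step 2 — sample variances and covariances s[i,j] = (1/(n-1)) · Σ_k (x_{k,i} - mean_i) · (x_{k,j} - mean_j), with n-1 = 4:
  s[X_1,X_1] = ((-0.4)·(-0.4) + (0.6)·(0.6) + (2.6)·(2.6) + (-1.4)·(-1.4) + (-1.4)·(-1.4)) / 4 = 11.2/4 = 2.8
  s[X_1,X_2] = ((-0.4)·(0.6) + (0.6)·(-1.4) + (2.6)·(1.6) + (-1.4)·(-2.4) + (-1.4)·(1.6)) / 4 = 4.2/4 = 1.05
  s[X_2,X_2] = ((0.6)·(0.6) + (-1.4)·(-1.4) + (1.6)·(1.6) + (-2.4)·(-2.4) + (1.6)·(1.6)) / 4 = 13.2/4 = 3.3
  Sample standard deviations s_i = √(s[i,i]):
  s(X_1) = √(2.8) = 1.6733
  s(X_2) = √(3.3) = 1.8166

Step 3 — r_{ij} = s_{ij} / (s_i · s_j):
  r[X_1,X_1] = 1 (diagonal).
  r[X_1,X_2] = 1.05 / (1.6733 · 1.8166) = 1.05 / 3.0397 = 0.3454
  r[X_2,X_2] = 1 (diagonal).

R is symmetric with unit diagonal. Assembling:

R = [[1, 0.3454],
 [0.3454, 1]]


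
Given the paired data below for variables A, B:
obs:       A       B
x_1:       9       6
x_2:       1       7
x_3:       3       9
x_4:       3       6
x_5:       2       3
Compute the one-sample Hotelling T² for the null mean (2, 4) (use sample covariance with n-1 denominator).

Step 1 — sample mean vector:
  mean(A) = (9 + 1 + 3 + 3 + 2) / 5 = 18/5 = 3.6
  mean(B) = (6 + 7 + 9 + 6 + 3) / 5 = 31/5 = 6.2
  x̄ = (3.6, 6.2),  deviation x̄ - mu_0 = (3.6, 6.2) - (2, 4) = (1.6, 2.2).

Step 2 — sample covariance matrix, S[i,j] = (1/(n-1)) · Σ_k (x_{k,i} - mean_i) · (x_{k,j} - mean_j), divisor n-1 = 4:
  S[A,A] = ((5.4)·(5.4) + (-2.6)·(-2.6) + (-0.6)·(-0.6) + (-0.6)·(-0.6) + (-1.6)·(-1.6)) / 4 = 39.2/4 = 9.8
  S[A,B] = ((5.4)·(-0.2) + (-2.6)·(0.8) + (-0.6)·(2.8) + (-0.6)·(-0.2) + (-1.6)·(-3.2)) / 4 = 0.4/4 = 0.1
  S[B,B] = ((-0.2)·(-0.2) + (0.8)·(0.8) + (2.8)·(2.8) + (-0.2)·(-0.2) + (-3.2)·(-3.2)) / 4 = 18.8/4 = 4.7
  S = [[9.8, 0.1],
 [0.1, 4.7]].

Step 3 — invert S. det(S) = 9.8·4.7 - (0.1)² = 46.05.
  S^{-1} = (1/det) · [[d, -b], [-b, a]] = [[0.1021, -0.0022],
 [-0.0022, 0.2128]].

Step 4 — quadratic form (x̄ - mu_0)^T · S^{-1} · (x̄ - mu_0):
  S^{-1} · (x̄ - mu_0) = (0.1585, 0.4647),
  (x̄ - mu_0)^T · [...] = (1.6)·(0.1585) + (2.2)·(0.4647) = 1.276.

Step 5 — scale by n: T² = 5 · 1.276 = 6.38.

T² ≈ 6.38


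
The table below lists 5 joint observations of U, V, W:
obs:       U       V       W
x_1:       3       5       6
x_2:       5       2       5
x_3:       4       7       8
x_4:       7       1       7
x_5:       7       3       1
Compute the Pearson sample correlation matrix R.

Step 1 — column means:
  mean(U) = (3 + 5 + 4 + 7 + 7) / 5 = 26/5 = 5.2
  mean(V) = (5 + 2 + 7 + 1 + 3) / 5 = 18/5 = 3.6
  mean(W) = (6 + 5 + 8 + 7 + 1) / 5 = 27/5 = 5.4

Step 2 — sample variances and covariances s[i,j] = (1/(n-1)) · Σ_k (x_{k,i} - mean_i) · (x_{k,j} - mean_j), with n-1 = 4:
  s[U,U] = ((-2.2)·(-2.2) + (-0.2)·(-0.2) + (-1.2)·(-1.2) + (1.8)·(1.8) + (1.8)·(1.8)) / 4 = 12.8/4 = 3.2
  s[U,V] = ((-2.2)·(1.4) + (-0.2)·(-1.6) + (-1.2)·(3.4) + (1.8)·(-2.6) + (1.8)·(-0.6)) / 4 = -12.6/4 = -3.15
  s[U,W] = ((-2.2)·(0.6) + (-0.2)·(-0.4) + (-1.2)·(2.6) + (1.8)·(1.6) + (1.8)·(-4.4)) / 4 = -9.4/4 = -2.35
  s[V,V] = ((1.4)·(1.4) + (-1.6)·(-1.6) + (3.4)·(3.4) + (-2.6)·(-2.6) + (-0.6)·(-0.6)) / 4 = 23.2/4 = 5.8
  s[V,W] = ((1.4)·(0.6) + (-1.6)·(-0.4) + (3.4)·(2.6) + (-2.6)·(1.6) + (-0.6)·(-4.4)) / 4 = 8.8/4 = 2.2
  s[W,W] = ((0.6)·(0.6) + (-0.4)·(-0.4) + (2.6)·(2.6) + (1.6)·(1.6) + (-4.4)·(-4.4)) / 4 = 29.2/4 = 7.3
  Sample standard deviations s_i = √(s[i,i]):
  s(U) = √(3.2) = 1.7889
  s(V) = √(5.8) = 2.4083
  s(W) = √(7.3) = 2.7019

Step 3 — r_{ij} = s_{ij} / (s_i · s_j):
  r[U,U] = 1 (diagonal).
  r[U,V] = -3.15 / (1.7889 · 2.4083) = -3.15 / 4.3081 = -0.7312
  r[U,W] = -2.35 / (1.7889 · 2.7019) = -2.35 / 4.8332 = -0.4862
  r[V,V] = 1 (diagonal).
  r[V,W] = 2.2 / (2.4083 · 2.7019) = 2.2 / 6.5069 = 0.3381
  r[W,W] = 1 (diagonal).

R is symmetric with unit diagonal. Assembling:

R = [[1, -0.7312, -0.4862],
 [-0.7312, 1, 0.3381],
 [-0.4862, 0.3381, 1]]
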